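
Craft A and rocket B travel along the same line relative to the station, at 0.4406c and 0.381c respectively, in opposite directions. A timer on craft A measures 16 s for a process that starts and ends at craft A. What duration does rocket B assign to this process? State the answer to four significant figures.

22.51 s

The velocity of craft A relative to rocket B is (0.4406 + 0.381)c / (1 + 0.4406×0.381) = 0.7035c; relative speed 0.7035c.
At |u| = 0.7035c, γ = (1 − 0.494912)^(−1/2) = 1.4071.
The clock on craft A records proper time, so rocket B measures Δt = γΔτ = 1.4071 × 16 = 22.51 s.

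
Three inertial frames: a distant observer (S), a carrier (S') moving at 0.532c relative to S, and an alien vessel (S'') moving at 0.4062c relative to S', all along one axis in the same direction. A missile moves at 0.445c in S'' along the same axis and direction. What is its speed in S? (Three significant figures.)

Apply u = (u'+v)/(1+u'v) twice. Missile in the carrier frame: (0.445+0.4062)/(1+0.445·0.4062) = 0.8512/1.180759 = 0.72089c.
That velocity, transformed to the rest frame of a distant observer: (0.72089+0.532)/(1+0.72089·0.532) = 1.25289/1.38351348 = 0.90559c.

0.906c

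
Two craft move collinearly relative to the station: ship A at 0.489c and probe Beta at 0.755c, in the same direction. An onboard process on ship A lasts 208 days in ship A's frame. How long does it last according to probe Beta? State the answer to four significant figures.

The velocity of ship A relative to probe Beta is (0.489 − 0.755)c / (1 − 0.489×0.755) = −0.42168c; relative speed 0.42168c.
γ for this relative speed: γ = 1/√(1 − 0.177814) = 1.1028.
The clock on ship A records proper time, so probe Beta measures Δt = γΔτ = 1.1028 × 208 = 229.4 days.

229.4 days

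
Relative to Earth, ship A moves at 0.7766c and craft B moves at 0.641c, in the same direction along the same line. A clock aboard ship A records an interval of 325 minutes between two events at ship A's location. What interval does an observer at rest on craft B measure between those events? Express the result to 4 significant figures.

337.5 minutes

Transform ship A's velocity into craft B's frame: (0.7766 − 0.641)/(1 − 0.7766·0.641) = 0.1356/0.5021994, so the relative speed is 0.27001c.
γ for this relative speed: γ = 1/√(1 − 0.0729054) = 1.0386.
Ship A's interval is proper; time dilation gives Δt_B = γΔτ = 1.0386 × 325 minutes = 337.5 minutes.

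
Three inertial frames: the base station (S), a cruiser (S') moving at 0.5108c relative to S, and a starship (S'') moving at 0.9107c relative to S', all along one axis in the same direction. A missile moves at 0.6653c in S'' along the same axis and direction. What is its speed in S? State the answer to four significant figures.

Apply u = (u'+v)/(1+u'v) twice. Missile in the cruiser frame: (0.6653+0.9107)/(1+0.6653·0.9107) = 1.576/1.60588871 = 0.98139c.
That velocity, transformed to the rest frame of the base station: (0.98139+0.5108)/(1+0.98139·0.5108) = 1.49219/1.501294012 = 0.99394c.

0.9939c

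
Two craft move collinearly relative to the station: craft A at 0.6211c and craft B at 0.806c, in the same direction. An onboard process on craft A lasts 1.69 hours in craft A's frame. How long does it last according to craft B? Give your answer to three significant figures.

1.82 hours

Transform craft A's velocity into craft B's frame: (0.6211 − 0.806)/(1 − 0.6211·0.806) = −0.1849/0.4993934, so the relative speed is 0.37025c.
γ for this relative speed: γ = 1/√(1 − 0.137085) = 1.0765.
Craft A's interval is proper; time dilation gives Δt_B = γΔτ = 1.0765 × 1.69 hours = 1.82 hours.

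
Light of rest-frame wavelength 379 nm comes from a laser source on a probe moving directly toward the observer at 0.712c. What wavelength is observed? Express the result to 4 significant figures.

Relativistic Doppler for wavelength: λ_obs = λ_src · √((1−β)/(1+β)).
With β = 0.712: factor = √(0.288/1.712) = 0.41015.
λ_obs = 379 × 0.41015 = 155.4 nm.

155.4 nm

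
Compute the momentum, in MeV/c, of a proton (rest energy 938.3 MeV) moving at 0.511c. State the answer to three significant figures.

558 MeV/c

Lorentz factor: γ = (1 − 0.261121)^(−1/2) = 1.1634.
Momentum: p = γβ·mc = 1.1634 × 0.511 × 938.3 MeV/c = 558 MeV/c.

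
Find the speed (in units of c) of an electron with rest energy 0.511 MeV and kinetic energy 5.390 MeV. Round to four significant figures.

K = (γ−1)mc², so γ = 1 + 5.390/0.511 = 11.548.
Then v/c = √(1 − γ⁻²) = √(1 − 0.00749871) = √0.99250129 = 0.9962.

0.9962c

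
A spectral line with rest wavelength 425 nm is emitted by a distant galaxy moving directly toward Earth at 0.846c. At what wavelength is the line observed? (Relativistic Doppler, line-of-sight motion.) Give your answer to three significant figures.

Relativistic Doppler for wavelength: λ_obs = λ_src · √((1−β)/(1+β)).
With β = 0.846: factor = √(0.154/1.846) = 0.28883.
λ_obs = 425 × 0.28883 = 123 nm.

123 nm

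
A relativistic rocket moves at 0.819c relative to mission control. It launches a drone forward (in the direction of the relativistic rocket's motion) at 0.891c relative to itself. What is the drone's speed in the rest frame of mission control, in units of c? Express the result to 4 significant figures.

0.9886c

In units of c, u = (u' + v)/(1 + u'v) with u' = 0.891 and v = 0.819.
Numerator: 0.891 + 0.819 = 1.71. Denominator: 1 + (0.891)(0.819) = 1.729729.
u = 1.71/1.729729 = 0.98859, so the speed is 0.9886c.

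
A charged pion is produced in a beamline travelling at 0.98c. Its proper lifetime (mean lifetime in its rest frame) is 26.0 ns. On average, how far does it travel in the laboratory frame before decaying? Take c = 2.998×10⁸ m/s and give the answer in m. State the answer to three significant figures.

38.4 m

β² = 0.9604, so γ = 1/√0.0396 = 5.0252.
Lab-frame lifetime: Δt = γτ = 5.0252 × 26.0 ns = 130.66 ns.
Distance: d = vΔt = 0.98 × 2.998×10⁸ m/s × 1.3066×10^-7 s = 38.4 m.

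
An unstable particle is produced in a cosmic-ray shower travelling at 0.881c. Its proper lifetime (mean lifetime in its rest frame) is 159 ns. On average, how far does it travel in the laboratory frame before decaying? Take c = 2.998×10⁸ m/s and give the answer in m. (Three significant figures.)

88.8 m

γ = 1/√(1 − β²) = 1/√(1 − 0.776161) = 1/√0.223839 = 1/0.473116 = 2.1136.
Lab-frame lifetime: Δt = γτ = 2.1136 × 159 ns = 336.06 ns.
Distance: d = vΔt = 0.881 × 2.998×10⁸ m/s × 3.3606×10^-7 s = 88.8 m.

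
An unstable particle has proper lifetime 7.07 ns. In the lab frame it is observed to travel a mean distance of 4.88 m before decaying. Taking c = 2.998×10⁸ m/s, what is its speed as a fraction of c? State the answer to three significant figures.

0.917c

d = βγcτ ⇒ βγ = d/(cτ) = 4.880 m / (2.119586 m) = 2.3023.
β = (βγ)/√(1+(βγ)²) = 2.3023/√6.30059 = 0.917.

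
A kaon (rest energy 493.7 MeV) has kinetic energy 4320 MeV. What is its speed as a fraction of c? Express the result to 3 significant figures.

γ = 1 + K/(mc²) = 1 + 4320/493.7 = 9.7503.
β = √(1 − 1/γ²) = √(1 − 0.0105187) = √0.9894813 = 0.995.

0.995c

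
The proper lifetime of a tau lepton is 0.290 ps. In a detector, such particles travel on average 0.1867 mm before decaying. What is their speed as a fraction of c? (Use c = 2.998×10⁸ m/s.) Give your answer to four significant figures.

0.9065c

Lab distance = (lab lifetime)·v = γτ·βc, so βγ = d/(cτ) = 1.867×10^-4/(2.998×10⁸ × 2.900×10^-13) = 2.1474.
With βγ = 2.1474: γ² = 1 + (βγ)² = 5.61133, and β = (βγ)/γ = 2.1474/2.36882 = 0.9065.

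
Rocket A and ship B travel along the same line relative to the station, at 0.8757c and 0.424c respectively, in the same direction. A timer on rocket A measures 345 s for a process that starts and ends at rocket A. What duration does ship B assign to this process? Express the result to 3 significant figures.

496 s

Transform rocket A's velocity into ship B's frame: (0.8757 − 0.424)/(1 − 0.8757·0.424) = 0.4517/0.6287032, so the relative speed is 0.71846c.
γ for this relative speed: γ = 1/√(1 − 0.516185) = 1.4377.
Rocket A's interval is proper; time dilation gives Δt_B = γΔτ = 1.4377 × 345 s = 496 s.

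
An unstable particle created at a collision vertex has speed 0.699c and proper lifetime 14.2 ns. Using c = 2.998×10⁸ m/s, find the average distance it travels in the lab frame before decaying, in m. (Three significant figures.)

γ = 1/√(1 − β²) = 1/√(1 − 0.488601) = 1/√0.511399 = 1/0.715122 = 1.3984.
Lab-frame lifetime: Δt = γτ = 1.3984 × 14.2 ns = 19.857 ns.
Distance: d = vΔt = 0.699 × 2.998×10⁸ m/s × 1.9857×10^-8 s = 4.16 m.

4.16 m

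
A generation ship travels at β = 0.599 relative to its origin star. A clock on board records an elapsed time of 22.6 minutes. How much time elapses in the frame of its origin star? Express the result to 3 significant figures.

28.2 minutes

With β = 0.599, γ = 1/√(1 − 0.599²) = 1/√0.641199 = 1.2488.
Time dilation: Δt = γ·Δτ = 1.2488 × 22.6 = 28.2 minutes.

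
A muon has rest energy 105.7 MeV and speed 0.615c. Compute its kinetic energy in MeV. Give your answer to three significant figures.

β² = 0.378225, so γ = 1/√0.621775 = 1.26819.
Kinetic energy: K = (γ − 1)mc² = (1.26819 − 1) × 105.7 MeV = 0.26819 × 105.7 = 28.3 MeV.

28.3 MeV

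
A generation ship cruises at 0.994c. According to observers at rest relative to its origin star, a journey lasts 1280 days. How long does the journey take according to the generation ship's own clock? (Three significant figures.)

140 days

Lorentz factor: γ = (1 − 0.988036)^(−1/2) = 9.1424.
The generation ship's clock runs slow as seen from its origin star, so Δτ = Δt/γ = 1280/9.1424 = 140 days.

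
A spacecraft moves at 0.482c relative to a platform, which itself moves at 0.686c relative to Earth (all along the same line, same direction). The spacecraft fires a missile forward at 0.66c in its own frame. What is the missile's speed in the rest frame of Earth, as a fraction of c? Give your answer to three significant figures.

0.974c

Compose velocities in two stages. Stage 1 (into S'): u₁ = (0.66+0.482)/(1+0.66×0.482) = 0.86639.
Stage 2 (into S): u = (0.86639+0.686)/(1+0.86639×0.686) = 0.97369, so the speed is 0.974c.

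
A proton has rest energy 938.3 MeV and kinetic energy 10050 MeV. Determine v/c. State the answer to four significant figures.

K = (γ−1)mc², so γ = 1 + 10050/938.3 = 11.711.
Then v/c = √(1 − γ⁻²) = √(1 − 0.00729142) = √0.99270858 = 0.9963.

0.9963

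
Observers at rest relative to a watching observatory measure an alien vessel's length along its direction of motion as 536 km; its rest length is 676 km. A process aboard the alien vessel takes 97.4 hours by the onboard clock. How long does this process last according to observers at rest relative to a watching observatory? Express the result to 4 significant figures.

Length contraction gives γ = L₀/L = 676/536 = 1.26119.
Δt = γΔτ = 1.26119 × 97.4 = 122.8 hours.

122.8 hours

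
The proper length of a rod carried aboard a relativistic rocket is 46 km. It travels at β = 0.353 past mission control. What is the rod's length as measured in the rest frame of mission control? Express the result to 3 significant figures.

43.0 km

β² = 0.124609, so γ = 1/√0.875391 = 1.0688.
Length contraction: L = L₀/γ = 46/1.0688 = 43.0 km.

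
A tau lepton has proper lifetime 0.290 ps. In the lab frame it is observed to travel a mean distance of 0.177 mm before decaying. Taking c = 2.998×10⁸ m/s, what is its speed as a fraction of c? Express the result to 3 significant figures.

Let x = d/(cτ) = 1.770×10^-4 m / (2.998×10⁸ m/s × 2.900×10^-13 s) = 2.0358. Since d = βγcτ, x = βγ = β/√(1−β²).
Solving: β² = x²/(1+x²) = 4.14448/5.14448 = 0.805617, so β = 0.898.

0.898c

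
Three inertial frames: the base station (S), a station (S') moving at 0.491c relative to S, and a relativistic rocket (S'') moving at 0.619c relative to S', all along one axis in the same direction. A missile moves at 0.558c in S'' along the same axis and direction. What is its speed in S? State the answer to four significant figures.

0.9554c

Apply u = (u'+v)/(1+u'v) twice. Missile in the station frame: (0.558+0.619)/(1+0.558·0.619) = 1.177/1.345402 = 0.87483c.
That velocity, transformed to the rest frame of the base station: (0.87483+0.491)/(1+0.87483·0.491) = 1.36583/1.42954153 = 0.95543c.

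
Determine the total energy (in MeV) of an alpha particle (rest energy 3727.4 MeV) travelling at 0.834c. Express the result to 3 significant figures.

Lorentz factor: γ = (1 − 0.695556)^(−1/2) = 1.8124.
Total energy: E = γmc² = 1.8124 × 3727.4 MeV = 6760 MeV.

6760 MeV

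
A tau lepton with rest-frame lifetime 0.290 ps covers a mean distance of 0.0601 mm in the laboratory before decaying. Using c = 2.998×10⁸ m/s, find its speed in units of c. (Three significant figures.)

0.569c

Lab distance = (lab lifetime)·v = γτ·βc, so βγ = d/(cτ) = 6.010×10^-5/(2.998×10⁸ × 2.900×10^-13) = 0.69127.
With βγ = 0.69127: γ² = 1 + (βγ)² = 1.477854, and β = (βγ)/γ = 0.69127/1.21567 = 0.569.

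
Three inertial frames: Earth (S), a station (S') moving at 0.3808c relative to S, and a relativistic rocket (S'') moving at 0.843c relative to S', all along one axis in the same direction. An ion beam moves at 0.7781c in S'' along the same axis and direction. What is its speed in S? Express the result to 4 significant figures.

0.9905c

Compose velocities in two stages. Stage 1 (into S'): u₁ = (0.7781+0.843)/(1+0.7781×0.843) = 0.97896.
Stage 2 (into S): u = (0.97896+0.3808)/(1+0.97896×0.3808) = 0.99051, so the speed is 0.9905c.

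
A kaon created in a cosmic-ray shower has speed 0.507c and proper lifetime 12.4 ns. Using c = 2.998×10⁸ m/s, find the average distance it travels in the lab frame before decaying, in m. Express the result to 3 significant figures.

2.19 m

Lorentz factor: γ = (1 − 0.257049)^(−1/2) = 1.1602.
Lab-frame lifetime: Δt = γτ = 1.1602 × 12.4 ns = 14.386 ns.
Distance: d = vΔt = 0.507 × 2.998×10⁸ m/s × 1.4386×10^-8 s = 2.19 m.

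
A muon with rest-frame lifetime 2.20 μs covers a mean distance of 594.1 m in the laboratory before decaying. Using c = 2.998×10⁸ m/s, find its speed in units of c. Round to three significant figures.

0.669c

Let x = d/(cτ) = 594.1 m / (2.998×10⁸ m/s × 2.200×10^-6 s) = 0.90075. Since d = βγcτ, x = βγ = β/√(1−β²).
Solving: β² = x²/(1+x²) = 0.811351/1.811351 = 0.447926, so β = 0.669.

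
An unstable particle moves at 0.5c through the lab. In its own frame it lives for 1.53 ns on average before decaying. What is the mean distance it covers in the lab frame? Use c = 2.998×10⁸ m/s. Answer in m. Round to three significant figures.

γ = 1/√(1 − β²) = 1/√(1 − 0.25) = 1/√0.75 = 1/0.866025 = 1.1547.
Lab-frame lifetime: Δt = γτ = 1.1547 × 1.53 ns = 1.7667 ns.
Distance: d = vΔt = 0.5 × 2.998×10⁸ m/s × 1.7667×10^-9 s = 0.265 m.

0.265 m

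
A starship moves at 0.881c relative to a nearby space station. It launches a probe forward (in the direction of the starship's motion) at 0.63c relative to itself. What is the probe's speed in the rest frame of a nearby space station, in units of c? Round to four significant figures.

0.9717c

In units of c, u = (u' + v)/(1 + u'v) with u' = 0.63 and v = 0.881.
Numerator: 0.63 + 0.881 = 1.511. Denominator: 1 + (0.63)(0.881) = 1.55503.
u = 1.511/1.55503 = 0.97169, so the speed is 0.9717c.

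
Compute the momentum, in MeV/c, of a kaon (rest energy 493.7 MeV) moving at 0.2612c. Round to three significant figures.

γ = 1/√(1 − β²) = 1/√(1 − 0.06822544) = 1/√0.93177456 = 1/0.965285 = 1.036.
Momentum: p = γβ·mc = 1.036 × 0.2612 × 493.7 MeV/c = 134 MeV/c.

134 MeV/c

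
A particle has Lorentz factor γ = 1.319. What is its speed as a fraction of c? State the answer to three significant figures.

β = √(1 − 1/γ²) = √(1 − 1/1.739761) = √0.425208 = 0.652.

0.652c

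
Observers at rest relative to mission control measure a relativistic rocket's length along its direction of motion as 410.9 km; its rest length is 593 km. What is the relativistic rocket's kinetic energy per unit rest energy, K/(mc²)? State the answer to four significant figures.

Length contraction gives γ = L₀/L = 593/410.9 = 1.44317.
K/(mc²) = γ − 1 = 1.44317 − 1 = 0.4432.

0.4432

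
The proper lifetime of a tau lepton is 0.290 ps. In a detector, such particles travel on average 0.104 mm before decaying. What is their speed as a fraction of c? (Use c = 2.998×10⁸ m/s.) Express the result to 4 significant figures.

Let x = d/(cτ) = 1.040×10^-4 m / (2.998×10⁸ m/s × 2.900×10^-13 s) = 1.1962. Since d = βγcτ, x = βγ = β/√(1−β²).
Solving: β² = x²/(1+x²) = 1.43089/2.43089 = 0.588628, so β = 0.7672.

0.7672c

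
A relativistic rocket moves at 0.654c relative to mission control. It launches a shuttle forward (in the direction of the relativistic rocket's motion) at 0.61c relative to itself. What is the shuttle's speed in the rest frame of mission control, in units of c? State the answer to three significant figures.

0.904c

In units of c, u = (u' + v)/(1 + u'v) with u' = 0.61 and v = 0.654.
Numerator: 0.61 + 0.654 = 1.264. Denominator: 1 + (0.61)(0.654) = 1.39894.
u = 1.264/1.39894 = 0.90354, so the speed is 0.904c.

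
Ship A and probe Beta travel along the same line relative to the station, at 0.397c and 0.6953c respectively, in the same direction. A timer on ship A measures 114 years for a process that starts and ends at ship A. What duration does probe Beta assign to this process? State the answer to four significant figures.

Speed of ship A in probe Beta's frame: u = (v_A − v_B)/(1 − v_A v_B/c²) = (0.397 − 0.6953)/(1 − 0.397×0.6953) = −0.2983/0.7239659 = −0.41204; |u| = 0.41204c.
γ for this relative speed: γ = 1/√(1 − 0.169777) = 1.0975.
The clock on ship A records proper time, so probe Beta measures Δt = γΔτ = 1.0975 × 114 = 125.1 years.

125.1 years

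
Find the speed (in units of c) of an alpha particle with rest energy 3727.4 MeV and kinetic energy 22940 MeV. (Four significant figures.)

K = (γ−1)mc², so γ = 1 + 22940/3727.4 = 7.1544.
Then v/c = √(1 − γ⁻²) = √(1 − 0.0195368) = √0.9804632 = 0.9902.

0.9902c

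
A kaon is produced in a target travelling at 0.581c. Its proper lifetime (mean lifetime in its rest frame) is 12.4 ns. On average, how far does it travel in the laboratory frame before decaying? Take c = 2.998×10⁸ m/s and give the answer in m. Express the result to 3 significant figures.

Lorentz factor: γ = (1 − 0.337561)^(−1/2) = 1.2286.
Lab-frame lifetime: Δt = γτ = 1.2286 × 12.4 ns = 15.235 ns.
Distance: d = vΔt = 0.581 × 2.998×10⁸ m/s × 1.5235×10^-8 s = 2.65 m.

2.65 m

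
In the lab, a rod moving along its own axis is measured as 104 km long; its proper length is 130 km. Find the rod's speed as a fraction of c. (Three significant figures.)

0.600c

Length contraction gives γ = L₀/L = 130/104 = 1.25.
β = √(1 − 1/γ²) = √0.36 = 0.600.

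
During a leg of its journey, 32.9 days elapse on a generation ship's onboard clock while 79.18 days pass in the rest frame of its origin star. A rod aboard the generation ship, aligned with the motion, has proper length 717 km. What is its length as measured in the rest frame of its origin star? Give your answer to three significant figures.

298 km

From Δt = γΔτ: γ = 79.18/32.9 = 2.40669.
L = L₀/γ = 717/2.40669 = 298 km.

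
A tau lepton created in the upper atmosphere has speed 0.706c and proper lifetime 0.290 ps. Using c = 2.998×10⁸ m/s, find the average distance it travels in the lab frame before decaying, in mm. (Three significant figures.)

γ = 1/√(1 − β²) = 1/√(1 − 0.498436) = 1/√0.501564 = 1/0.708212 = 1.412.
Lab-frame lifetime: Δt = γτ = 1.412 × 0.290 ps = 0.40948 ps.
Distance: d = vΔt = 0.706 × 2.998×10⁸ m/s × 4.0948×10^-13 s = 8.67×10^-5 m = 0.0867 mm.

0.0867 mm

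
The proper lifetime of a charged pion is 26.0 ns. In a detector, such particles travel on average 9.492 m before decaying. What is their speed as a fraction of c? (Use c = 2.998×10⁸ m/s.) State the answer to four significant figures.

Let x = d/(cτ) = 9.492 m / (2.998×10⁸ m/s × 2.600×10^-8 s) = 1.2177. Since d = βγcτ, x = βγ = β/√(1−β²).
Solving: β² = x²/(1+x²) = 1.48279/2.48279 = 0.597227, so β = 0.7728.

0.7728c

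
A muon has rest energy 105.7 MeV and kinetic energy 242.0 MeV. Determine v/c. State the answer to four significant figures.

0.9527

K = (γ−1)mc², so γ = 1 + 242.0/105.7 = 3.2895.
Then v/c = √(1 − γ⁻²) = √(1 − 0.0924145) = √0.9075855 = 0.9527.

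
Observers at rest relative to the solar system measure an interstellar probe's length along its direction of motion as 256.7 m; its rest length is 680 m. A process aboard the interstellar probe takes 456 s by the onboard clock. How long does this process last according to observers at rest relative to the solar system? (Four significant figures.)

1208 s

γ = L₀/L = 680/256.7 = 2.64901.
The same γ dilates the second interval: 2.64901 × 456 s = 1208 s.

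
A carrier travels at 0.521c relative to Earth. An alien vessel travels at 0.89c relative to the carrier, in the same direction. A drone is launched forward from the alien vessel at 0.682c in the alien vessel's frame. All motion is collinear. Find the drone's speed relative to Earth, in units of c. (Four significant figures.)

Apply u = (u'+v)/(1+u'v) twice. Drone in the carrier frame: (0.682+0.89)/(1+0.682·0.89) = 1.572/1.60698 = 0.97823c.
That velocity, transformed to the rest frame of Earth: (0.97823+0.521)/(1+0.97823·0.521) = 1.49923/1.50965783 = 0.99309c.

0.9931c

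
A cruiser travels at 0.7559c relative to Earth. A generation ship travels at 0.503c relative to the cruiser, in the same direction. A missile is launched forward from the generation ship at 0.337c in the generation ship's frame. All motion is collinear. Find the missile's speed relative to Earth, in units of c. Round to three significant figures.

0.955c

Compose velocities in two stages. Stage 1 (into S'): u₁ = (0.337+0.503)/(1+0.337×0.503) = 0.71825.
Stage 2 (into S): u = (0.71825+0.7559)/(1+0.71825×0.7559) = 0.95543, so the speed is 0.955c.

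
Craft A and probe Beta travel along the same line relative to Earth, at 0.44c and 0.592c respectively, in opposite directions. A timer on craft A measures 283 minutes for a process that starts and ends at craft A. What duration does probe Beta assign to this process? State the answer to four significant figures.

492.9 minutes

Transform craft A's velocity into probe Beta's frame: (0.44 + 0.592)/(1 + 0.44·0.592) = 1.032/1.26048, so the relative speed is 0.81874c.
γ for this relative speed: γ = 1/√(1 − 0.670335) = 1.7417.
Craft A's interval is proper; time dilation gives Δt_B = γΔτ = 1.7417 × 283 minutes = 492.9 minutes.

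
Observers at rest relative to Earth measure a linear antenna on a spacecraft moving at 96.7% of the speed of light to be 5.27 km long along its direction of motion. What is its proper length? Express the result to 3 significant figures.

20.7 km

Lorentz factor: γ = (1 − 0.935089)^(−1/2) = 3.925.
Proper length: L₀ = γ·L = 3.925 × 5.27 = 20.7 km.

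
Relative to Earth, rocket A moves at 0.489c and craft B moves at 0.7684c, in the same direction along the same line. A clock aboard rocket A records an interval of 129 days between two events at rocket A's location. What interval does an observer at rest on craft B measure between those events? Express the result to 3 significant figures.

144 days

The velocity of rocket A relative to craft B is (0.489 − 0.7684)c / (1 − 0.489×0.7684) = −0.44758c; relative speed 0.44758c.
γ for this relative speed: γ = 1/√(1 − 0.200328) = 1.1183.
The clock on rocket A records proper time, so craft B measures Δt = γΔτ = 1.1183 × 129 = 144 days.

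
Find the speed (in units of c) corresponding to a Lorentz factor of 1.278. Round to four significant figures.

0.6227c

β = √(1 − 1/γ²) = √(1 − 1/1.633284) = √0.387737 = 0.6227.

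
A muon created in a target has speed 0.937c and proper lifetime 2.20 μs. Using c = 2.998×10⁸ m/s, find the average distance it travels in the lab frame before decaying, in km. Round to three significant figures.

With β = 0.937, γ = 1/√(1 − 0.937²) = 1/√0.122031 = 2.8626.
Lab-frame lifetime: Δt = γτ = 2.8626 × 2.20 μs = 6.2977 μs.
Distance: d = vΔt = 0.937 × 2.998×10⁸ m/s × 6.2977×10^-6 s = 1770 m = 1.77 km.

1.77 km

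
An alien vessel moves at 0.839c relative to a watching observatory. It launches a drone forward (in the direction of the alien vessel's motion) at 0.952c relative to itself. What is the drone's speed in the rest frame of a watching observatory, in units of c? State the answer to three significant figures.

0.996c

Relativistic velocity addition: u = (u' + v)/(1 + u'v/c²), with u' = 0.952c and v = 0.839c.
Numerator: 0.952 + 0.839 = 1.791. Denominator: 1 + (0.952)(0.839) = 1.798728.
u = 1.791/1.798728 = 0.9957, so the speed is 0.996c.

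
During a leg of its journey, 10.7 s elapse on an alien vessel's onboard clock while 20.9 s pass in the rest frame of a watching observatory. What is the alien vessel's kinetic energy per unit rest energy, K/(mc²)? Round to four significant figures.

γ = Δt/Δτ = 20.9/10.7 = 1.95327.
K/(mc²) = γ − 1 = 1.95327 − 1 = 0.9533.

0.9533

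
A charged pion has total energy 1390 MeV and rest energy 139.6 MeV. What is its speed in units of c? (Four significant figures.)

Total energy E = γmc² gives γ = 1390/139.6 = 9.957.
Hence β = √(1 − 1/γ²) = √(1 − 0.0100866) = √0.9899134 = 0.9949.

0.9949c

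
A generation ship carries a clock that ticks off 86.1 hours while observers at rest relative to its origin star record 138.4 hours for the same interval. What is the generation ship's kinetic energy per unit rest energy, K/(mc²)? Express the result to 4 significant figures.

From Δt = γΔτ: γ = 138.4/86.1 = 1.60743.
K/(mc²) = γ − 1 = 1.60743 − 1 = 0.6074.

0.6074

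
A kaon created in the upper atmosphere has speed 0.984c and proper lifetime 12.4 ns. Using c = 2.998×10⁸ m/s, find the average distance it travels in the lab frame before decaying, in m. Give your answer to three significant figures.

20.5 m

With β = 0.984, γ = 1/√(1 − 0.984²) = 1/√0.031744 = 5.6127.
Lab-frame lifetime: Δt = γτ = 5.6127 × 12.4 ns = 69.597 ns.
Distance: d = vΔt = 0.984 × 2.998×10⁸ m/s × 6.9597×10^-8 s = 20.5 m.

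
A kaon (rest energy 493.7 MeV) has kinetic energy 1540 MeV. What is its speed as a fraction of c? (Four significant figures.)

K = (γ−1)mc², so γ = 1 + 1540/493.7 = 4.1193.
Then v/c = √(1 − γ⁻²) = √(1 − 0.0589323) = √0.9410677 = 0.9701.

0.9701c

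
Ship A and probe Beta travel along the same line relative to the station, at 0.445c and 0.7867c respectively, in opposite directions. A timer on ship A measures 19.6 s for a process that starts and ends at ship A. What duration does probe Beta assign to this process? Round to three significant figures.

47.9 s

Transform ship A's velocity into probe Beta's frame: (0.445 + 0.7867)/(1 + 0.445·0.7867) = 1.2317/1.3500815, so the relative speed is 0.91232c.
At |u| = 0.91232c, γ = (1 − 0.832328)^(−1/2) = 2.4421.
The clock on ship A records proper time, so probe Beta measures Δt = γΔτ = 2.4421 × 19.6 = 47.9 s.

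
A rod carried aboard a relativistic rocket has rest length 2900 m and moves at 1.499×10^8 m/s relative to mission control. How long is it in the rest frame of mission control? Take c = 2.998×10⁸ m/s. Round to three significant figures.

2510 m

β = v/c = (1.499×10^8 m/s)/(2.998×10⁸ m/s) = 0.5.
With β = 0.5, γ = 1/√(1 − 0.5²) = 1/√0.75 = 1.1547.
Length contraction: L = L₀/γ = 2900/1.1547 = 2510 m.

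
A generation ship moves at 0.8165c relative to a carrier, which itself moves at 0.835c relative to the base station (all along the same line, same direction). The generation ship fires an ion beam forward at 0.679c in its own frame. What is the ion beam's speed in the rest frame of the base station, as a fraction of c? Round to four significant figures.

0.9965c

Apply u = (u'+v)/(1+u'v) twice. Ion beam in the carrier frame: (0.679+0.8165)/(1+0.679·0.8165) = 1.4955/1.5544035 = 0.96211c.
That velocity, transformed to the rest frame of the base station: (0.96211+0.835)/(1+0.96211·0.835) = 1.79711/1.80336185 = 0.99653c.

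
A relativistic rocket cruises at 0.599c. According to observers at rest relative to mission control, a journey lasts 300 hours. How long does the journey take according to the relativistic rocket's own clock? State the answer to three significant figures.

β² = 0.358801, so γ = 1/√0.641199 = 1.2488.
The moving clock records proper time: Δτ = Δt/γ = 300/1.2488 = 240 hours.

240 hours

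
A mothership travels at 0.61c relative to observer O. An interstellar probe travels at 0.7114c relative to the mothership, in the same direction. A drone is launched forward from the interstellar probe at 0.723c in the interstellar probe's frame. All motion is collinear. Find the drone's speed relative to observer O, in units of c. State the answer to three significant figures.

0.987c

Apply u = (u'+v)/(1+u'v) twice. Drone in the mothership frame: (0.723+0.7114)/(1+0.723·0.7114) = 1.4344/1.5143422 = 0.94721c.
That velocity, transformed to the rest frame of observer O: (0.94721+0.61)/(1+0.94721·0.61) = 1.55721/1.5777981 = 0.98695c.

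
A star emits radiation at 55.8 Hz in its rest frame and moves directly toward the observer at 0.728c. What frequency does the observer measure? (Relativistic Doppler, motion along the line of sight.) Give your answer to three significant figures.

141 Hz

Relativistic Doppler (source moving toward): f_obs = f_src · √((1+β)/(1−β)).
With β = 0.728: factor = √(1.728/0.272) = 2.5205.
f_obs = 55.8 × 2.5205 = 141 Hz.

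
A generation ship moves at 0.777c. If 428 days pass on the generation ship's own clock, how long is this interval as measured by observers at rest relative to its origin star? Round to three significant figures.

Lorentz factor: γ = (1 − 0.603729)^(−1/2) = 1.5886.
Time dilation: Δt = γ·Δτ = 1.5886 × 428 = 680 days.

680 days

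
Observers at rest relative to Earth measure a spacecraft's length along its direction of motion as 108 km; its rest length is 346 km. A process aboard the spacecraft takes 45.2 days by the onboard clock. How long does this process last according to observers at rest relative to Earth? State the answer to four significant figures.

From L = L₀/γ: γ = 346/108 = 3.2037.
The same γ dilates the second interval: 3.2037 × 45.2 days = 144.8 days.

144.8 days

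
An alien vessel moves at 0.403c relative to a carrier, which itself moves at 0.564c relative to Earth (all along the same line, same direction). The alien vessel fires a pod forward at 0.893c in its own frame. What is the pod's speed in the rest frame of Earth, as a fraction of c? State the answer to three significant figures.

Compose velocities in two stages. Stage 1 (into S'): u₁ = (0.893+0.403)/(1+0.893×0.403) = 0.95303.
Stage 2 (into S): u = (0.95303+0.564)/(1+0.95303×0.564) = 0.98668, so the speed is 0.987c.

0.987c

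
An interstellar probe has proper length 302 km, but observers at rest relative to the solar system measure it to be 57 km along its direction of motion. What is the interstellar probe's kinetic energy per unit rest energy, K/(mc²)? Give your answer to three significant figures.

4.30

Length contraction gives γ = L₀/L = 302/57 = 5.29825.
Since K = (γ−1)mc², K/(mc²) = 5.29825 − 1 = 4.30.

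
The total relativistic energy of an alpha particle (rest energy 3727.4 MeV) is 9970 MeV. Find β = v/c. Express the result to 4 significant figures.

γ = E/(mc²) = 9970/3727.4 = 2.6748.
β = √(1 − 1/γ²) = √(1 − 0.139771) = √0.860229 = 0.9275.

0.9275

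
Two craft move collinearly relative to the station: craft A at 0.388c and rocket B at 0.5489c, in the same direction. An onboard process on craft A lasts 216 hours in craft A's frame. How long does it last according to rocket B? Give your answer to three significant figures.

221 hours

Speed of craft A in rocket B's frame: u = (v_A − v_B)/(1 − v_A v_B/c²) = (0.388 − 0.5489)/(1 − 0.388×0.5489) = −0.1609/0.7870268 = −0.20444; |u| = 0.20444c.
γ for this relative speed: γ = 1/√(1 − 0.0417957) = 1.0216.
The clock on craft A records proper time, so rocket B measures Δt = γΔτ = 1.0216 × 216 = 221 hours.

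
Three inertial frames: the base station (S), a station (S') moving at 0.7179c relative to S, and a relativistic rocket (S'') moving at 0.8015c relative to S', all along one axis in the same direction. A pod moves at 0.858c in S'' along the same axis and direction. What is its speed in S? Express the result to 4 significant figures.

0.9972c

Apply u = (u'+v)/(1+u'v) twice. Pod in the station frame: (0.858+0.8015)/(1+0.858·0.8015) = 1.6595/1.687687 = 0.9833c.
That velocity, transformed to the rest frame of the base station: (0.9833+0.7179)/(1+0.9833·0.7179) = 1.7012/1.70591107 = 0.99724c.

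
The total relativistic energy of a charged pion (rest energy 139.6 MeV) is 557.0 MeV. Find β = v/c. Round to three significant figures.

0.968

Total energy E = γmc² gives γ = 557.0/139.6 = 3.99.
Hence β = √(1 − 1/γ²) = √(1 − 0.0628137) = √0.9371863 = 0.968.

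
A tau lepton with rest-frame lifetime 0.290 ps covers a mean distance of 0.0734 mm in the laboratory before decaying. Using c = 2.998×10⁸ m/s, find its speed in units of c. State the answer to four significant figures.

0.6451c

Let x = d/(cτ) = 7.340×10^-5 m / (2.998×10⁸ m/s × 2.900×10^-13 s) = 0.84424. Since d = βγcτ, x = βγ = β/√(1−β²).
Solving: β² = x²/(1+x²) = 0.712741/1.712741 = 0.416141, so β = 0.6451.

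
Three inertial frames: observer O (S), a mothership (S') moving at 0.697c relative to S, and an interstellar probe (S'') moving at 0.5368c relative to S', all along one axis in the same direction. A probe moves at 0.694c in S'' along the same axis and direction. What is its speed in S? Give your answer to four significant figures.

First combine the probe and interstellar probe (S''→S'): u₁ = (0.694 + 0.5368)/(1 + 0.694×0.5368) = 1.2308/1.3725392 = 0.89673.
Then combine with the mothership (S'→S): u = (0.89673 + 0.697)/(1 + 0.89673×0.697) = 1.59373/1.62502081 = 0.98074.

0.9807c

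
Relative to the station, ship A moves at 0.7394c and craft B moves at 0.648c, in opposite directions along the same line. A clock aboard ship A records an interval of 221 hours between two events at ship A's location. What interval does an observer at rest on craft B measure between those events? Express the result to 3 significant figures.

637 hours

The velocity of ship A relative to craft B is (0.7394 + 0.648)c / (1 + 0.7394×0.648) = 0.93798c; relative speed 0.93798c.
At |u| = 0.93798c, γ = (1 − 0.879806)^(−1/2) = 2.8844.
Ship A's interval is proper; time dilation gives Δt_B = γΔτ = 2.8844 × 221 hours = 637 hours.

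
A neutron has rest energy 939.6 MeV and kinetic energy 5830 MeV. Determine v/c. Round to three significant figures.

0.990

γ = 1 + K/(mc²) = 1 + 5830/939.6 = 7.2048.
β = √(1 − 1/γ²) = √(1 − 0.0192644) = √0.9807356 = 0.990.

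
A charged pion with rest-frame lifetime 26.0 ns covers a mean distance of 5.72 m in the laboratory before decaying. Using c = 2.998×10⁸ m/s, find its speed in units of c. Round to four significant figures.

0.5916c

d = βγcτ ⇒ βγ = d/(cτ) = 5.720 m / (7.7948 m) = 0.73382.
β = (βγ)/√(1+(βγ)²) = 0.73382/√1.538492 = 0.5916.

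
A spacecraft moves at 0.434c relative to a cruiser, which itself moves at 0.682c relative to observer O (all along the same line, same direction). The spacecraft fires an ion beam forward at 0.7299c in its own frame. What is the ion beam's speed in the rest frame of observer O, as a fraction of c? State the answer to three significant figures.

Apply u = (u'+v)/(1+u'v) twice. Ion beam in the cruiser frame: (0.7299+0.434)/(1+0.7299·0.434) = 1.1639/1.3167766 = 0.8839c.
That velocity, transformed to the rest frame of observer O: (0.8839+0.682)/(1+0.8839·0.682) = 1.5659/1.6028198 = 0.97697c.

0.977c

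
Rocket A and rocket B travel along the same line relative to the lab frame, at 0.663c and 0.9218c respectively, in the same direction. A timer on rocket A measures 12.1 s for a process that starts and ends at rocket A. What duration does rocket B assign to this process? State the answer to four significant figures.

16.21 s

Transform rocket A's velocity into rocket B's frame: (0.663 − 0.9218)/(1 − 0.663·0.9218) = −0.2588/0.3888466, so the relative speed is 0.66556c.
γ for this relative speed: γ = 1/√(1 − 0.44297) = 1.3399.
The clock on rocket A records proper time, so rocket B measures Δt = γΔτ = 1.3399 × 12.1 = 16.21 s.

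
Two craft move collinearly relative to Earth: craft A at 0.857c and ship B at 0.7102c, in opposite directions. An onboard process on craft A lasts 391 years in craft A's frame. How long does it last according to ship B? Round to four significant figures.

The velocity of craft A relative to ship B is (0.857 + 0.7102)c / (1 + 0.857×0.7102) = 0.97424c; relative speed 0.97424c.
γ for this relative speed: γ = 1/√(1 − 0.949144) = 4.4343.
Craft A's interval is proper; time dilation gives Δt_B = γΔτ = 4.4343 × 391 years = 1734 years.

1734 years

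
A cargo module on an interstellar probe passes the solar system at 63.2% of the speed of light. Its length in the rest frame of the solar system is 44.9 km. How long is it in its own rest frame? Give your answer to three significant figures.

γ = 1/√(1 − β²) = 1/√(1 − 0.399424) = 1/√0.600576 = 1/0.774968 = 1.2904.
Proper length: L₀ = γ·L = 1.2904 × 44.9 = 57.9 km.

57.9 km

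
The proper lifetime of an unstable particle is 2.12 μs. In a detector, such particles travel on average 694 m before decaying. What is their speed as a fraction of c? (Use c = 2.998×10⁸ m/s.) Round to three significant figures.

Lab distance = (lab lifetime)·v = γτ·βc, so βγ = d/(cτ) = 694.0/(2.998×10⁸ × 2.120×10^-6) = 1.0919.
With βγ = 1.0919: γ² = 1 + (βγ)² = 2.19225, and β = (βγ)/γ = 1.0919/1.48062 = 0.737.

0.737c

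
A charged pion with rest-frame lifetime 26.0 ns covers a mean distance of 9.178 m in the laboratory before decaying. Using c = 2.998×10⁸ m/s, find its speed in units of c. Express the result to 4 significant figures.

Lab distance = (lab lifetime)·v = γτ·βc, so βγ = d/(cτ) = 9.178/(2.998×10⁸ × 2.600×10^-8) = 1.1775.
With βγ = 1.1775: γ² = 1 + (βγ)² = 2.38651, and β = (βγ)/γ = 1.1775/1.54483 = 0.7622.

0.7622c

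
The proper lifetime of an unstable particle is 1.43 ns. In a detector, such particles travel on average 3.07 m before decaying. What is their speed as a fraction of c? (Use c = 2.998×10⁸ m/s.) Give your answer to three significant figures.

Let x = d/(cτ) = 3.070 m / (2.998×10⁸ m/s × 1.430×10^-9 s) = 7.161. Since d = βγcτ, x = βγ = β/√(1−β²).
Solving: β² = x²/(1+x²) = 51.2799/52.2799 = 0.980872, so β = 0.990.

0.990c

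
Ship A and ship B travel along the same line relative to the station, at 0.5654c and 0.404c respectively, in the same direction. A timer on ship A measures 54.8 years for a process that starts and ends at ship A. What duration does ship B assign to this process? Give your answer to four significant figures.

56.04 years

Speed of ship A in ship B's frame: u = (v_A − v_B)/(1 − v_A v_B/c²) = (0.5654 − 0.404)/(1 − 0.5654×0.404) = 0.1614/0.7715784 = 0.20918; |u| = 0.20918c.
γ for this relative speed: γ = 1/√(1 − 0.0437563) = 1.0226.
Ship A's interval is proper; time dilation gives Δt_B = γΔτ = 1.0226 × 54.8 years = 56.04 years.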